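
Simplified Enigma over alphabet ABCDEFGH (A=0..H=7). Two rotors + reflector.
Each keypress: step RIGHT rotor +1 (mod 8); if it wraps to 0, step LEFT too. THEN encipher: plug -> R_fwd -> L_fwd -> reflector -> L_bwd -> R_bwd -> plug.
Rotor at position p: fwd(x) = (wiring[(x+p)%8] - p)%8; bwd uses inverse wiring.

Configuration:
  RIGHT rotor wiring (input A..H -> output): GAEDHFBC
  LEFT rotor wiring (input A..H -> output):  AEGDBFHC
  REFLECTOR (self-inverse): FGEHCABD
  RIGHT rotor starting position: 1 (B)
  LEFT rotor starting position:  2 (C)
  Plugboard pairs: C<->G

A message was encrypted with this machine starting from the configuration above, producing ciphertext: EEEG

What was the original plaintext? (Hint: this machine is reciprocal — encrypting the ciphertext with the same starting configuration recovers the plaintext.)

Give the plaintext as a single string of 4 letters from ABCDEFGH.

Answer: FAAB

Derivation:
Char 1 ('E'): step: R->2, L=2; E->plug->E->R->H->L->C->refl->E->L'->A->R'->F->plug->F
Char 2 ('E'): step: R->3, L=2; E->plug->E->R->H->L->C->refl->E->L'->A->R'->A->plug->A
Char 3 ('E'): step: R->4, L=2; E->plug->E->R->C->L->H->refl->D->L'->D->R'->A->plug->A
Char 4 ('G'): step: R->5, L=2; G->plug->C->R->F->L->A->refl->F->L'->E->R'->B->plug->B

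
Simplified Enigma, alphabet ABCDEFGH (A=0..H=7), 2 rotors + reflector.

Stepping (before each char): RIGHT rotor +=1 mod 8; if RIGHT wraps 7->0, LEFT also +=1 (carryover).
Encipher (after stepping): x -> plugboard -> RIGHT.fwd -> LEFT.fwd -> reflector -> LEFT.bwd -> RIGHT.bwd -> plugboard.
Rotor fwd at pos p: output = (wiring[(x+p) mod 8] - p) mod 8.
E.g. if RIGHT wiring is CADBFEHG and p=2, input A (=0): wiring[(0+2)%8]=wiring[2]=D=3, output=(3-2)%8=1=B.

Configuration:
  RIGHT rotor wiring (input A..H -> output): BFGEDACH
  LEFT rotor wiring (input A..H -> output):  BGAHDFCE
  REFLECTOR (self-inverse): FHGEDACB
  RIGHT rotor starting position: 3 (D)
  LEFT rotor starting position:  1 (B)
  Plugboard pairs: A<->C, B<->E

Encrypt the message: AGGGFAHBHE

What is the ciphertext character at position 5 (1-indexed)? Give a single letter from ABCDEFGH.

Char 1 ('A'): step: R->4, L=1; A->plug->C->R->G->L->D->refl->E->L'->E->R'->B->plug->E
Char 2 ('G'): step: R->5, L=1; G->plug->G->R->H->L->A->refl->F->L'->A->R'->E->plug->B
Char 3 ('G'): step: R->6, L=1; G->plug->G->R->F->L->B->refl->H->L'->B->R'->B->plug->E
Char 4 ('G'): step: R->7, L=1; G->plug->G->R->B->L->H->refl->B->L'->F->R'->E->plug->B
Char 5 ('F'): step: R->0, L->2 (L advanced); F->plug->F->R->A->L->G->refl->C->L'->F->R'->B->plug->E

E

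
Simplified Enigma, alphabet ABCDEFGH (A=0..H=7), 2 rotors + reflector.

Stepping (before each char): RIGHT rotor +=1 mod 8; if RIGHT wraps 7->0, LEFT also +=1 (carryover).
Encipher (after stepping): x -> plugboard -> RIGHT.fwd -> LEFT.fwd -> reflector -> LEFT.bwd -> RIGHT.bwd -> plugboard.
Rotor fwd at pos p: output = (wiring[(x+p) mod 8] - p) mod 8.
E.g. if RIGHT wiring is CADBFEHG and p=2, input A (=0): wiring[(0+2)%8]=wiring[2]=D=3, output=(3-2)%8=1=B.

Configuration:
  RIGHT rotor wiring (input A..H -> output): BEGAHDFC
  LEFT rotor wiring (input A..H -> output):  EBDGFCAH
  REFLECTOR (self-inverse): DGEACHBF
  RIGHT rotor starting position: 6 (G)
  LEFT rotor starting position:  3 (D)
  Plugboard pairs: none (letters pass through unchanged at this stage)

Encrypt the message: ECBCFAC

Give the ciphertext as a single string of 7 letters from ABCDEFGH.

Char 1 ('E'): step: R->7, L=3; E->plug->E->R->B->L->C->refl->E->L'->E->R'->G->plug->G
Char 2 ('C'): step: R->0, L->4 (L advanced); C->plug->C->R->G->L->H->refl->F->L'->F->R'->G->plug->G
Char 3 ('B'): step: R->1, L=4; B->plug->B->R->F->L->F->refl->H->L'->G->R'->D->plug->D
Char 4 ('C'): step: R->2, L=4; C->plug->C->R->F->L->F->refl->H->L'->G->R'->B->plug->B
Char 5 ('F'): step: R->3, L=4; F->plug->F->R->G->L->H->refl->F->L'->F->R'->A->plug->A
Char 6 ('A'): step: R->4, L=4; A->plug->A->R->D->L->D->refl->A->L'->E->R'->H->plug->H
Char 7 ('C'): step: R->5, L=4; C->plug->C->R->F->L->F->refl->H->L'->G->R'->A->plug->A

Answer: GGDBAHA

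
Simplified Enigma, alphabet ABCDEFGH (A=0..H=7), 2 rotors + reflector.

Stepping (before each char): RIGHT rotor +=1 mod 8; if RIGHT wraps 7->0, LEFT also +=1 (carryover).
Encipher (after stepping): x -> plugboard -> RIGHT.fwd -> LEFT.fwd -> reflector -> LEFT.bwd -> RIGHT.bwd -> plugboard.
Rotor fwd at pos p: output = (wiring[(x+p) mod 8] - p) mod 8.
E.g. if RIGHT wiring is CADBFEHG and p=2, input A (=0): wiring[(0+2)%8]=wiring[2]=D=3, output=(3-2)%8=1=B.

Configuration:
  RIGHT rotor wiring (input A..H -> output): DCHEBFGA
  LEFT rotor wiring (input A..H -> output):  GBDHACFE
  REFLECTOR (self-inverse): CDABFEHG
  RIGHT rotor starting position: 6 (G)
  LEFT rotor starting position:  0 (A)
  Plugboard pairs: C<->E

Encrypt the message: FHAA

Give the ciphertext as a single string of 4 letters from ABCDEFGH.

Char 1 ('F'): step: R->7, L=0; F->plug->F->R->C->L->D->refl->B->L'->B->R'->A->plug->A
Char 2 ('H'): step: R->0, L->1 (L advanced); H->plug->H->R->A->L->A->refl->C->L'->B->R'->E->plug->C
Char 3 ('A'): step: R->1, L=1; A->plug->A->R->B->L->C->refl->A->L'->A->R'->D->plug->D
Char 4 ('A'): step: R->2, L=1; A->plug->A->R->F->L->E->refl->F->L'->H->R'->C->plug->E

Answer: ACDE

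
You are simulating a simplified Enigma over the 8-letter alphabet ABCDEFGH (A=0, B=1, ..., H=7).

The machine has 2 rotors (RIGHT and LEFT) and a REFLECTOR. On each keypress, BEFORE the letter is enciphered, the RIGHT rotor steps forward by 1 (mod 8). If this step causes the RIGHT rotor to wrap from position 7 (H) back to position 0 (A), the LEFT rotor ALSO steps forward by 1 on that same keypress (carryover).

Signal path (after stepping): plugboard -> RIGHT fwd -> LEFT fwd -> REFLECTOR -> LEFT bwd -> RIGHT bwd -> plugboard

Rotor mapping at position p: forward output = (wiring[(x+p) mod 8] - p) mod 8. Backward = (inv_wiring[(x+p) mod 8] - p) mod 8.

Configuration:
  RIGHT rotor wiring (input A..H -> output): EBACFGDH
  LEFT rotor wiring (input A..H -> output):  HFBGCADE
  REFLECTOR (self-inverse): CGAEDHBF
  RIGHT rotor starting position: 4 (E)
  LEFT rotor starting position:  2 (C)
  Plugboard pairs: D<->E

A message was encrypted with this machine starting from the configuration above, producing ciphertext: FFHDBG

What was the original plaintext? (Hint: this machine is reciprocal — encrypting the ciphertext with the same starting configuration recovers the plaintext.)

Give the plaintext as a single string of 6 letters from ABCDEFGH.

Char 1 ('F'): step: R->5, L=2; F->plug->F->R->D->L->G->refl->B->L'->E->R'->E->plug->D
Char 2 ('F'): step: R->6, L=2; F->plug->F->R->E->L->B->refl->G->L'->D->R'->D->plug->E
Char 3 ('H'): step: R->7, L=2; H->plug->H->R->E->L->B->refl->G->L'->D->R'->E->plug->D
Char 4 ('D'): step: R->0, L->3 (L advanced); D->plug->E->R->F->L->E->refl->D->L'->A->R'->C->plug->C
Char 5 ('B'): step: R->1, L=3; B->plug->B->R->H->L->G->refl->B->L'->E->R'->D->plug->E
Char 6 ('G'): step: R->2, L=3; G->plug->G->R->C->L->F->refl->H->L'->B->R'->E->plug->D

Answer: DEDCED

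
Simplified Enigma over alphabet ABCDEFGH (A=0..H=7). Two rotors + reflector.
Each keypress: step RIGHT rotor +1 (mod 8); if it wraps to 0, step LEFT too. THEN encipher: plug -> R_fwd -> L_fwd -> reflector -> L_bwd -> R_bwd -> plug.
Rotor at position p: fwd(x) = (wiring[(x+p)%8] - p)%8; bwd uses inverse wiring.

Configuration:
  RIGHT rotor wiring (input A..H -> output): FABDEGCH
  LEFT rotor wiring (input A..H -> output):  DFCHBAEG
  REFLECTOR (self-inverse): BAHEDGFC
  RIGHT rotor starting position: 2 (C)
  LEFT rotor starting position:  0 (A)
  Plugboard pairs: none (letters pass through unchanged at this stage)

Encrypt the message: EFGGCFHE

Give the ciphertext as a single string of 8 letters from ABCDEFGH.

Answer: GGDHGGAF

Derivation:
Char 1 ('E'): step: R->3, L=0; E->plug->E->R->E->L->B->refl->A->L'->F->R'->G->plug->G
Char 2 ('F'): step: R->4, L=0; F->plug->F->R->E->L->B->refl->A->L'->F->R'->G->plug->G
Char 3 ('G'): step: R->5, L=0; G->plug->G->R->G->L->E->refl->D->L'->A->R'->D->plug->D
Char 4 ('G'): step: R->6, L=0; G->plug->G->R->G->L->E->refl->D->L'->A->R'->H->plug->H
Char 5 ('C'): step: R->7, L=0; C->plug->C->R->B->L->F->refl->G->L'->H->R'->G->plug->G
Char 6 ('F'): step: R->0, L->1 (L advanced); F->plug->F->R->G->L->F->refl->G->L'->C->R'->G->plug->G
Char 7 ('H'): step: R->1, L=1; H->plug->H->R->E->L->H->refl->C->L'->H->R'->A->plug->A
Char 8 ('E'): step: R->2, L=1; E->plug->E->R->A->L->E->refl->D->L'->F->R'->F->plug->F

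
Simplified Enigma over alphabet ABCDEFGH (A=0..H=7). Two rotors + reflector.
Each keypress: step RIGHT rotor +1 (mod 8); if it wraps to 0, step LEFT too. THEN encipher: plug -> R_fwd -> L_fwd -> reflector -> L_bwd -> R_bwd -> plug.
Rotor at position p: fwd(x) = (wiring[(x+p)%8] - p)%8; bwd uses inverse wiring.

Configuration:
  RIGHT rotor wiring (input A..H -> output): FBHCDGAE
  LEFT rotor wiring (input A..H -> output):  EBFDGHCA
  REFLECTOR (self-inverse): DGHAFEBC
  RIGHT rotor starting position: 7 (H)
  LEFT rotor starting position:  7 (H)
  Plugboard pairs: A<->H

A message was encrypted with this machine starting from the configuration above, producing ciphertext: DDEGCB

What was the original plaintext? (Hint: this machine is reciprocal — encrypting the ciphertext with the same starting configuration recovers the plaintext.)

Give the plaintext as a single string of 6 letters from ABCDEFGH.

Answer: GHHDEC

Derivation:
Char 1 ('D'): step: R->0, L->0 (L advanced); D->plug->D->R->C->L->F->refl->E->L'->A->R'->G->plug->G
Char 2 ('D'): step: R->1, L=0; D->plug->D->R->C->L->F->refl->E->L'->A->R'->A->plug->H
Char 3 ('E'): step: R->2, L=0; E->plug->E->R->G->L->C->refl->H->L'->F->R'->A->plug->H
Char 4 ('G'): step: R->3, L=0; G->plug->G->R->G->L->C->refl->H->L'->F->R'->D->plug->D
Char 5 ('C'): step: R->4, L=0; C->plug->C->R->E->L->G->refl->B->L'->B->R'->E->plug->E
Char 6 ('B'): step: R->5, L=0; B->plug->B->R->D->L->D->refl->A->L'->H->R'->C->plug->C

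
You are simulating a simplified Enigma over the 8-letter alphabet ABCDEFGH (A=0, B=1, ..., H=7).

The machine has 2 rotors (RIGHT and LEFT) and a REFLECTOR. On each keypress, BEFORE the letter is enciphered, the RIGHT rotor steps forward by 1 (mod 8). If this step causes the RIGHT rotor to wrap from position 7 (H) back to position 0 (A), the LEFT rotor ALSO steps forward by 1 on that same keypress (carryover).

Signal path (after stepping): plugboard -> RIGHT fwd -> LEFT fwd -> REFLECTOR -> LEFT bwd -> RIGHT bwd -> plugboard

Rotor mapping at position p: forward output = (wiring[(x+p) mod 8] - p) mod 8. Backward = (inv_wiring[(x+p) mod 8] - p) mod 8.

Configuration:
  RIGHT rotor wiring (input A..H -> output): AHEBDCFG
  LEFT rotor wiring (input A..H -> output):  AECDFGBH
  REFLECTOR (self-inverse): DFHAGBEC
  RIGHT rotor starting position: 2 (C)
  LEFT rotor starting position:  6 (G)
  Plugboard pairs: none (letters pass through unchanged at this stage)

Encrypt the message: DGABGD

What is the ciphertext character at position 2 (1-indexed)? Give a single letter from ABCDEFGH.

Char 1 ('D'): step: R->3, L=6; D->plug->D->R->C->L->C->refl->H->L'->G->R'->A->plug->A
Char 2 ('G'): step: R->4, L=6; G->plug->G->R->A->L->D->refl->A->L'->H->R'->A->plug->A

A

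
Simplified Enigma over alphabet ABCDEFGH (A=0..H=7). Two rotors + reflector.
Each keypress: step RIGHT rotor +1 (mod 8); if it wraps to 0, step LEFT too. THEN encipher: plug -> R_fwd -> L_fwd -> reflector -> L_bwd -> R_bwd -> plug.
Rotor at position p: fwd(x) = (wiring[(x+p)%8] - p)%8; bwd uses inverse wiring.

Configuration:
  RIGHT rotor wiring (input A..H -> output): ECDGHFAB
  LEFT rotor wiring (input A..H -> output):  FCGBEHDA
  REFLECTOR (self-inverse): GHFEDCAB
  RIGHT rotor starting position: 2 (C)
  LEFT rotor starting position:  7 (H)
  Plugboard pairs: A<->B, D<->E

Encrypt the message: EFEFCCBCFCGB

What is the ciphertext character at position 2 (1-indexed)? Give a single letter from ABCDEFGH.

Char 1 ('E'): step: R->3, L=7; E->plug->D->R->F->L->F->refl->C->L'->E->R'->B->plug->A
Char 2 ('F'): step: R->4, L=7; F->plug->F->R->G->L->A->refl->G->L'->B->R'->B->plug->A

A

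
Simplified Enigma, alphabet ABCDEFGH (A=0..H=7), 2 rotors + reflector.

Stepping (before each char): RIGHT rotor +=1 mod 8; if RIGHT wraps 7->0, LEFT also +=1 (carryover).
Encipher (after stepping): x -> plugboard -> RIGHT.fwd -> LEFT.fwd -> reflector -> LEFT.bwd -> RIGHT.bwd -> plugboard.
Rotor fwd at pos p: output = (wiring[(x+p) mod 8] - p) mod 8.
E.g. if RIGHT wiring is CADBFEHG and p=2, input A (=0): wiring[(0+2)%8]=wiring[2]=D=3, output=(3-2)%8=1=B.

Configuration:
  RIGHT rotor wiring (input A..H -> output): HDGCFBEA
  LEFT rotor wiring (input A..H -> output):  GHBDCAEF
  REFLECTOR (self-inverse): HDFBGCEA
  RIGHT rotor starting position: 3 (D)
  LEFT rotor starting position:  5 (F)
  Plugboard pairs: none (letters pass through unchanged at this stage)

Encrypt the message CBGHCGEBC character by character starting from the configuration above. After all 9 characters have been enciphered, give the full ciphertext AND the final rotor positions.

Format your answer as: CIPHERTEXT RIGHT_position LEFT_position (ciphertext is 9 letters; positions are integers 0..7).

Answer: EAFFHBHDH 4 6

Derivation:
Char 1 ('C'): step: R->4, L=5; C->plug->C->R->A->L->D->refl->B->L'->D->R'->E->plug->E
Char 2 ('B'): step: R->5, L=5; B->plug->B->R->H->L->F->refl->C->L'->E->R'->A->plug->A
Char 3 ('G'): step: R->6, L=5; G->plug->G->R->H->L->F->refl->C->L'->E->R'->F->plug->F
Char 4 ('H'): step: R->7, L=5; H->plug->H->R->F->L->E->refl->G->L'->G->R'->F->plug->F
Char 5 ('C'): step: R->0, L->6 (L advanced); C->plug->C->R->G->L->E->refl->G->L'->A->R'->H->plug->H
Char 6 ('G'): step: R->1, L=6; G->plug->G->R->H->L->C->refl->F->L'->F->R'->B->plug->B
Char 7 ('E'): step: R->2, L=6; E->plug->E->R->C->L->A->refl->H->L'->B->R'->H->plug->H
Char 8 ('B'): step: R->3, L=6; B->plug->B->R->C->L->A->refl->H->L'->B->R'->D->plug->D
Char 9 ('C'): step: R->4, L=6; C->plug->C->R->A->L->G->refl->E->L'->G->R'->H->plug->H
Final: ciphertext=EAFFHBHDH, RIGHT=4, LEFT=6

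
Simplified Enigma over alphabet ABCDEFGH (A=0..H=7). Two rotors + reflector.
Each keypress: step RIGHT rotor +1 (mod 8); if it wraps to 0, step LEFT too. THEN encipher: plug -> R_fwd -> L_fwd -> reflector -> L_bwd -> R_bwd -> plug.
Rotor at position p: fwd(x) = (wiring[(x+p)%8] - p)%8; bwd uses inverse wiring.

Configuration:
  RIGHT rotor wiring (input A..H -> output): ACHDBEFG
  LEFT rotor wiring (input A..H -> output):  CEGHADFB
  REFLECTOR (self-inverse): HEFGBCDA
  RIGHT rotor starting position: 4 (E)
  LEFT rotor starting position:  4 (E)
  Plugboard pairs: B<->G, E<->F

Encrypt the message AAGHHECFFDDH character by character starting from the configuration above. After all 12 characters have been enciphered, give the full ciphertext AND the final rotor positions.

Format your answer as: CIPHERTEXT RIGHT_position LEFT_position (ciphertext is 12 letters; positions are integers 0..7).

Char 1 ('A'): step: R->5, L=4; A->plug->A->R->H->L->D->refl->G->L'->E->R'->H->plug->H
Char 2 ('A'): step: R->6, L=4; A->plug->A->R->H->L->D->refl->G->L'->E->R'->D->plug->D
Char 3 ('G'): step: R->7, L=4; G->plug->B->R->B->L->H->refl->A->L'->F->R'->G->plug->B
Char 4 ('H'): step: R->0, L->5 (L advanced); H->plug->H->R->G->L->C->refl->F->L'->D->R'->D->plug->D
Char 5 ('H'): step: R->1, L=5; H->plug->H->R->H->L->D->refl->G->L'->A->R'->D->plug->D
Char 6 ('E'): step: R->2, L=5; E->plug->F->R->E->L->H->refl->A->L'->B->R'->B->plug->G
Char 7 ('C'): step: R->3, L=5; C->plug->C->R->B->L->A->refl->H->L'->E->R'->H->plug->H
Char 8 ('F'): step: R->4, L=5; F->plug->E->R->E->L->H->refl->A->L'->B->R'->C->plug->C
Char 9 ('F'): step: R->5, L=5; F->plug->E->R->F->L->B->refl->E->L'->C->R'->F->plug->E
Char 10 ('D'): step: R->6, L=5; D->plug->D->R->E->L->H->refl->A->L'->B->R'->E->plug->F
Char 11 ('D'): step: R->7, L=5; D->plug->D->R->A->L->G->refl->D->L'->H->R'->A->plug->A
Char 12 ('H'): step: R->0, L->6 (L advanced); H->plug->H->R->G->L->C->refl->F->L'->H->R'->C->plug->C
Final: ciphertext=HDBDDGHCEFAC, RIGHT=0, LEFT=6

Answer: HDBDDGHCEFAC 0 6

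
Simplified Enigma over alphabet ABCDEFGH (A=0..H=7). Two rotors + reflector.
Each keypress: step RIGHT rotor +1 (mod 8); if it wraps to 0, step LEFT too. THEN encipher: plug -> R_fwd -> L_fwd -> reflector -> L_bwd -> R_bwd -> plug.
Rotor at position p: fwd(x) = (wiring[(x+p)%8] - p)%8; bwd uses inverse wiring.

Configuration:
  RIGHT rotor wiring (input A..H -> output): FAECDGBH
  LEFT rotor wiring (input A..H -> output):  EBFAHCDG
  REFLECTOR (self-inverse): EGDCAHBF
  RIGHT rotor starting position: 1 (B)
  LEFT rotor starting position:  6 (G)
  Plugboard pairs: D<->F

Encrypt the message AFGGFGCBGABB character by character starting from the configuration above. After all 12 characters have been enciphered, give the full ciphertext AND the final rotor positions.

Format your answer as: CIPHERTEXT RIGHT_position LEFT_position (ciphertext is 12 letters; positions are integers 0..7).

Char 1 ('A'): step: R->2, L=6; A->plug->A->R->C->L->G->refl->B->L'->G->R'->H->plug->H
Char 2 ('F'): step: R->3, L=6; F->plug->D->R->G->L->B->refl->G->L'->C->R'->F->plug->D
Char 3 ('G'): step: R->4, L=6; G->plug->G->R->A->L->F->refl->H->L'->E->R'->F->plug->D
Char 4 ('G'): step: R->5, L=6; G->plug->G->R->F->L->C->refl->D->L'->D->R'->E->plug->E
Char 5 ('F'): step: R->6, L=6; F->plug->D->R->C->L->G->refl->B->L'->G->R'->E->plug->E
Char 6 ('G'): step: R->7, L=6; G->plug->G->R->H->L->E->refl->A->L'->B->R'->C->plug->C
Char 7 ('C'): step: R->0, L->7 (L advanced); C->plug->C->R->E->L->B->refl->G->L'->D->R'->E->plug->E
Char 8 ('B'): step: R->1, L=7; B->plug->B->R->D->L->G->refl->B->L'->E->R'->H->plug->H
Char 9 ('G'): step: R->2, L=7; G->plug->G->R->D->L->G->refl->B->L'->E->R'->D->plug->F
Char 10 ('A'): step: R->3, L=7; A->plug->A->R->H->L->E->refl->A->L'->F->R'->G->plug->G
Char 11 ('B'): step: R->4, L=7; B->plug->B->R->C->L->C->refl->D->L'->G->R'->H->plug->H
Char 12 ('B'): step: R->5, L=7; B->plug->B->R->E->L->B->refl->G->L'->D->R'->E->plug->E
Final: ciphertext=HDDEECEHFGHE, RIGHT=5, LEFT=7

Answer: HDDEECEHFGHE 5 7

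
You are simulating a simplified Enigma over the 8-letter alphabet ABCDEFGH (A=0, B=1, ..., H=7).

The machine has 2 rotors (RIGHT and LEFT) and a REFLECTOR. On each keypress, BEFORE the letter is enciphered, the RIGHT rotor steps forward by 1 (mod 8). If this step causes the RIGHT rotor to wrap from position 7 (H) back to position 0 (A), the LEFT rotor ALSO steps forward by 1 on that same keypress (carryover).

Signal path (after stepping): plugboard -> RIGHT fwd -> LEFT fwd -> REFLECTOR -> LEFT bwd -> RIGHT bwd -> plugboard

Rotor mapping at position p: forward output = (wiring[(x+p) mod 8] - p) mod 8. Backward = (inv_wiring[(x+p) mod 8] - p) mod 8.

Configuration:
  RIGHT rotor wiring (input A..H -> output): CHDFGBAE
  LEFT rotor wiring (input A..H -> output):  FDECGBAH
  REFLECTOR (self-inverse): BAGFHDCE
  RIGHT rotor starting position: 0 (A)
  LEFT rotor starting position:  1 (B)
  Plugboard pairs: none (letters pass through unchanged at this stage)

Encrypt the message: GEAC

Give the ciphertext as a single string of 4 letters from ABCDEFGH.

Char 1 ('G'): step: R->1, L=1; G->plug->G->R->D->L->F->refl->D->L'->B->R'->H->plug->H
Char 2 ('E'): step: R->2, L=1; E->plug->E->R->G->L->G->refl->C->L'->A->R'->G->plug->G
Char 3 ('A'): step: R->3, L=1; A->plug->A->R->C->L->B->refl->A->L'->E->R'->G->plug->G
Char 4 ('C'): step: R->4, L=1; C->plug->C->R->E->L->A->refl->B->L'->C->R'->A->plug->A

Answer: HGGA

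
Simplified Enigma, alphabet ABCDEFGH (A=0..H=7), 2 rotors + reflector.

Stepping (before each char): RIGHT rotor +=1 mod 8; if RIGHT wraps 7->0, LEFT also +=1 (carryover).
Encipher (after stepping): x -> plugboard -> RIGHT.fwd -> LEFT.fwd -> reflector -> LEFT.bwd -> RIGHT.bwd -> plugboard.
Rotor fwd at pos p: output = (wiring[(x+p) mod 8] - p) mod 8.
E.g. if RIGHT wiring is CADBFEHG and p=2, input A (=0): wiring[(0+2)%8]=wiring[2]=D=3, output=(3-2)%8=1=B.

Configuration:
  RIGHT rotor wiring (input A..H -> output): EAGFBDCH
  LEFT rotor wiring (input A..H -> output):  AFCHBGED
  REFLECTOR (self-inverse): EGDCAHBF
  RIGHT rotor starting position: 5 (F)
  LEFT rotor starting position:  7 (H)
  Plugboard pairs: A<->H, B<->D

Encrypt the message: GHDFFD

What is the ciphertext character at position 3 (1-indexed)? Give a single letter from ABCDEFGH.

Char 1 ('G'): step: R->6, L=7; G->plug->G->R->D->L->D->refl->C->L'->F->R'->H->plug->A
Char 2 ('H'): step: R->7, L=7; H->plug->A->R->A->L->E->refl->A->L'->E->R'->G->plug->G
Char 3 ('D'): step: R->0, L->0 (L advanced); D->plug->B->R->A->L->A->refl->E->L'->G->R'->C->plug->C

C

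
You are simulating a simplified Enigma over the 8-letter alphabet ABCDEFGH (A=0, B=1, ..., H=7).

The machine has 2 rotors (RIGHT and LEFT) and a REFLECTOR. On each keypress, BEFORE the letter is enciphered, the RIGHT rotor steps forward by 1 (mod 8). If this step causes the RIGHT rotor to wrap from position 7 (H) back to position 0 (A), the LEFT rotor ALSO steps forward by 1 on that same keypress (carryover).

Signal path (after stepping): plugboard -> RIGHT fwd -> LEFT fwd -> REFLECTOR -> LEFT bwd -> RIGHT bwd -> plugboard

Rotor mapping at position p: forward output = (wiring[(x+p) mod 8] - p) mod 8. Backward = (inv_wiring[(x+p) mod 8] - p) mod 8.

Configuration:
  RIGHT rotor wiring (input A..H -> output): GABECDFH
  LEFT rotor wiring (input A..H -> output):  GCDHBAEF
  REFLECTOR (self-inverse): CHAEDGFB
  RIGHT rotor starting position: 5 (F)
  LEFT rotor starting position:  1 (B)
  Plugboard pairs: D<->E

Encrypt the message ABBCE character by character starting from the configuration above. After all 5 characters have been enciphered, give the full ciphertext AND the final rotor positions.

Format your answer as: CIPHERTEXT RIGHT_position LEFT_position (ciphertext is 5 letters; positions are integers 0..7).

Char 1 ('A'): step: R->6, L=1; A->plug->A->R->H->L->F->refl->G->L'->C->R'->D->plug->E
Char 2 ('B'): step: R->7, L=1; B->plug->B->R->H->L->F->refl->G->L'->C->R'->D->plug->E
Char 3 ('B'): step: R->0, L->2 (L advanced); B->plug->B->R->A->L->B->refl->H->L'->C->R'->E->plug->D
Char 4 ('C'): step: R->1, L=2; C->plug->C->R->D->L->G->refl->F->L'->B->R'->D->plug->E
Char 5 ('E'): step: R->2, L=2; E->plug->D->R->B->L->F->refl->G->L'->D->R'->E->plug->D
Final: ciphertext=EEDED, RIGHT=2, LEFT=2

Answer: EEDED 2 2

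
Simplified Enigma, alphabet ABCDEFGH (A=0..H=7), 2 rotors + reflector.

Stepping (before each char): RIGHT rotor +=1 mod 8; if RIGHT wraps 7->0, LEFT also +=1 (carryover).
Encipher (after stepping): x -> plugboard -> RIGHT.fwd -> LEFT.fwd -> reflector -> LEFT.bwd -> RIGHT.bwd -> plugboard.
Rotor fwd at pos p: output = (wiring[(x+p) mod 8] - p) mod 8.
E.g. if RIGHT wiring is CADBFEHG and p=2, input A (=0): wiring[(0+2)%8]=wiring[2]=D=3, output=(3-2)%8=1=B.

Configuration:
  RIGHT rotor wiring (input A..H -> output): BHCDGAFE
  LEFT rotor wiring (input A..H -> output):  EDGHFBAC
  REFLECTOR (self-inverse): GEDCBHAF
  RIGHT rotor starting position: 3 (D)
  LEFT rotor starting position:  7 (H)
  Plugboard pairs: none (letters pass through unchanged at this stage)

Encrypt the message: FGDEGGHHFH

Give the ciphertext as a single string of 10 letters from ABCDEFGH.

Answer: CBCAFFAEBC

Derivation:
Char 1 ('F'): step: R->4, L=7; F->plug->F->R->D->L->H->refl->F->L'->B->R'->C->plug->C
Char 2 ('G'): step: R->5, L=7; G->plug->G->R->G->L->C->refl->D->L'->A->R'->B->plug->B
Char 3 ('D'): step: R->6, L=7; D->plug->D->R->B->L->F->refl->H->L'->D->R'->C->plug->C
Char 4 ('E'): step: R->7, L=7; E->plug->E->R->E->L->A->refl->G->L'->F->R'->A->plug->A
Char 5 ('G'): step: R->0, L->0 (L advanced); G->plug->G->R->F->L->B->refl->E->L'->A->R'->F->plug->F
Char 6 ('G'): step: R->1, L=0; G->plug->G->R->D->L->H->refl->F->L'->E->R'->F->plug->F
Char 7 ('H'): step: R->2, L=0; H->plug->H->R->F->L->B->refl->E->L'->A->R'->A->plug->A
Char 8 ('H'): step: R->3, L=0; H->plug->H->R->H->L->C->refl->D->L'->B->R'->E->plug->E
Char 9 ('F'): step: R->4, L=0; F->plug->F->R->D->L->H->refl->F->L'->E->R'->B->plug->B
Char 10 ('H'): step: R->5, L=0; H->plug->H->R->B->L->D->refl->C->L'->H->R'->C->plug->C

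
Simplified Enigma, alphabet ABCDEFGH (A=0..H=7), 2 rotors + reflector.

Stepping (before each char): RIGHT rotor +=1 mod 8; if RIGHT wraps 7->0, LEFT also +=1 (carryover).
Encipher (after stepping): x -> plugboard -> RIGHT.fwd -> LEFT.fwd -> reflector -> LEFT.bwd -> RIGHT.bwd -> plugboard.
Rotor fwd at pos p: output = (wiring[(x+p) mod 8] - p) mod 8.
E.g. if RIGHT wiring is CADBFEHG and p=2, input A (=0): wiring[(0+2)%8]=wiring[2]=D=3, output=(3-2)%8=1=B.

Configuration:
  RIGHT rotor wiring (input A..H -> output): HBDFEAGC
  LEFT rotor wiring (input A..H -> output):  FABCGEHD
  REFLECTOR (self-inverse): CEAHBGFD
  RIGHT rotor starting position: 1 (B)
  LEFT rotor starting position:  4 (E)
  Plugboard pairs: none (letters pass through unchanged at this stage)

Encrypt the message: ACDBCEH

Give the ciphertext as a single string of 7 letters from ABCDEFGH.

Char 1 ('A'): step: R->2, L=4; A->plug->A->R->B->L->A->refl->C->L'->A->R'->F->plug->F
Char 2 ('C'): step: R->3, L=4; C->plug->C->R->F->L->E->refl->B->L'->E->R'->F->plug->F
Char 3 ('D'): step: R->4, L=4; D->plug->D->R->G->L->F->refl->G->L'->H->R'->G->plug->G
Char 4 ('B'): step: R->5, L=4; B->plug->B->R->B->L->A->refl->C->L'->A->R'->G->plug->G
Char 5 ('C'): step: R->6, L=4; C->plug->C->R->B->L->A->refl->C->L'->A->R'->A->plug->A
Char 6 ('E'): step: R->7, L=4; E->plug->E->R->G->L->F->refl->G->L'->H->R'->H->plug->H
Char 7 ('H'): step: R->0, L->5 (L advanced); H->plug->H->R->C->L->G->refl->F->L'->G->R'->G->plug->G

Answer: FFGGAHG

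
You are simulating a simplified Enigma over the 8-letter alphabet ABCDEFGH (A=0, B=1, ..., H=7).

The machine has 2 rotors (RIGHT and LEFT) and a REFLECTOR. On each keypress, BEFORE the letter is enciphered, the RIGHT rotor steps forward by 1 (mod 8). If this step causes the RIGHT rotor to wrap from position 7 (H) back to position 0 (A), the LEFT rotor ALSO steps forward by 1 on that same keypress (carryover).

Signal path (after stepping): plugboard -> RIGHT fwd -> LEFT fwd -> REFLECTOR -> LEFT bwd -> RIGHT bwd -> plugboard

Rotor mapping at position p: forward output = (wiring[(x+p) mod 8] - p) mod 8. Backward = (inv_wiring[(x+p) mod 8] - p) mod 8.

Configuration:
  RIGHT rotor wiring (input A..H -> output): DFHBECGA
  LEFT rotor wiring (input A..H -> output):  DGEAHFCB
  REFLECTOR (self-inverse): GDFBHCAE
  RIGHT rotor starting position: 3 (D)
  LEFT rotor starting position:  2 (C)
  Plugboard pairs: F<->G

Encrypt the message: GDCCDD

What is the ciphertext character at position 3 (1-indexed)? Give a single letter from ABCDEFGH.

Char 1 ('G'): step: R->4, L=2; G->plug->F->R->B->L->G->refl->A->L'->E->R'->D->plug->D
Char 2 ('D'): step: R->5, L=2; D->plug->D->R->G->L->B->refl->D->L'->D->R'->C->plug->C
Char 3 ('C'): step: R->6, L=2; C->plug->C->R->F->L->H->refl->E->L'->H->R'->D->plug->D

D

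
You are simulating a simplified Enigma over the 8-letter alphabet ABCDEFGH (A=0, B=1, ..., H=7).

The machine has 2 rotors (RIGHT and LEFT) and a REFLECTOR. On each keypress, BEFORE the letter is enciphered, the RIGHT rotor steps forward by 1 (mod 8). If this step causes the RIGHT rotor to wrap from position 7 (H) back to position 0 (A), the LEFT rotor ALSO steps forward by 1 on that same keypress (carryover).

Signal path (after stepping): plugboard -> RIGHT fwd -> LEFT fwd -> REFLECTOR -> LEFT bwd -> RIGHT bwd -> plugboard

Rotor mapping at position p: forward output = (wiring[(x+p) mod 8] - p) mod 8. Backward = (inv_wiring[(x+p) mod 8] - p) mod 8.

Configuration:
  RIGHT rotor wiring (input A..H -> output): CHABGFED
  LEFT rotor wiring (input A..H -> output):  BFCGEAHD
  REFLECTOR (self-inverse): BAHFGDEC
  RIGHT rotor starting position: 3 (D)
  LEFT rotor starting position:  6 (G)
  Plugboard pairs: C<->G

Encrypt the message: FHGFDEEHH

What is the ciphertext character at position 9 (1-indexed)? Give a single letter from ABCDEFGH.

Char 1 ('F'): step: R->4, L=6; F->plug->F->R->D->L->H->refl->C->L'->H->R'->D->plug->D
Char 2 ('H'): step: R->5, L=6; H->plug->H->R->B->L->F->refl->D->L'->C->R'->E->plug->E
Char 3 ('G'): step: R->6, L=6; G->plug->C->R->E->L->E->refl->G->L'->G->R'->A->plug->A
Char 4 ('F'): step: R->7, L=6; F->plug->F->R->H->L->C->refl->H->L'->D->R'->B->plug->B
Char 5 ('D'): step: R->0, L->7 (L advanced); D->plug->D->R->B->L->C->refl->H->L'->E->R'->G->plug->C
Char 6 ('E'): step: R->1, L=7; E->plug->E->R->E->L->H->refl->C->L'->B->R'->H->plug->H
Char 7 ('E'): step: R->2, L=7; E->plug->E->R->C->L->G->refl->E->L'->A->R'->G->plug->C
Char 8 ('H'): step: R->3, L=7; H->plug->H->R->F->L->F->refl->D->L'->D->R'->B->plug->B
Char 9 ('H'): step: R->4, L=7; H->plug->H->R->F->L->F->refl->D->L'->D->R'->F->plug->F

F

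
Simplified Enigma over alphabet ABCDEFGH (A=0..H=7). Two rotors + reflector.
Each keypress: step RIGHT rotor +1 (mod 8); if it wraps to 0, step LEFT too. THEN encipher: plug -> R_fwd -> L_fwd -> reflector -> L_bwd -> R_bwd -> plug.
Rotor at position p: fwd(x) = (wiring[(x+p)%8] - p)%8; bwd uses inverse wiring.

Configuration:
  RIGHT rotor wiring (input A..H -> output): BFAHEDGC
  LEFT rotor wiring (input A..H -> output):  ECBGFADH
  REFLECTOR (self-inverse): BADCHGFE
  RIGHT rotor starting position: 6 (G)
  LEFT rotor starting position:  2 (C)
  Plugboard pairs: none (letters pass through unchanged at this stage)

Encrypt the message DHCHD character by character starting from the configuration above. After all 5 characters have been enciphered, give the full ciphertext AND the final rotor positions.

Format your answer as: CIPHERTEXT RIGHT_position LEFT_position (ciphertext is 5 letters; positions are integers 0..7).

Answer: EDABH 3 3

Derivation:
Char 1 ('D'): step: R->7, L=2; D->plug->D->R->B->L->E->refl->H->L'->A->R'->E->plug->E
Char 2 ('H'): step: R->0, L->3 (L advanced); H->plug->H->R->C->L->F->refl->G->L'->H->R'->D->plug->D
Char 3 ('C'): step: R->1, L=3; C->plug->C->R->G->L->H->refl->E->L'->E->R'->A->plug->A
Char 4 ('H'): step: R->2, L=3; H->plug->H->R->D->L->A->refl->B->L'->F->R'->B->plug->B
Char 5 ('D'): step: R->3, L=3; D->plug->D->R->D->L->A->refl->B->L'->F->R'->H->plug->H
Final: ciphertext=EDABH, RIGHT=3, LEFT=3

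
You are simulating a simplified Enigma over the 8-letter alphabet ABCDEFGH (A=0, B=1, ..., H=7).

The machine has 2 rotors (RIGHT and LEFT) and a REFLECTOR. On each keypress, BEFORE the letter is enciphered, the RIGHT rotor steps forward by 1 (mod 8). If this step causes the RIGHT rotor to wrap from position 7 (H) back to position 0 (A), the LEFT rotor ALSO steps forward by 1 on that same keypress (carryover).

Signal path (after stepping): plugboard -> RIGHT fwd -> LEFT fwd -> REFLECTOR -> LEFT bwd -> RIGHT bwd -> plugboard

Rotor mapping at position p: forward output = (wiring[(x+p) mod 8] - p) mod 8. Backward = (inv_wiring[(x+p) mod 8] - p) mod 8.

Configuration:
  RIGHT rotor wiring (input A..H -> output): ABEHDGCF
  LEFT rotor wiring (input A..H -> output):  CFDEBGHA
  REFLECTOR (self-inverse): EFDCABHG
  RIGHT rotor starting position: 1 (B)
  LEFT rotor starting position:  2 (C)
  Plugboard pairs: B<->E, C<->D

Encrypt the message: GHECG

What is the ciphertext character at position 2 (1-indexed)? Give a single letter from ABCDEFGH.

Char 1 ('G'): step: R->2, L=2; G->plug->G->R->G->L->A->refl->E->L'->D->R'->F->plug->F
Char 2 ('H'): step: R->3, L=2; H->plug->H->R->B->L->C->refl->D->L'->H->R'->D->plug->C

C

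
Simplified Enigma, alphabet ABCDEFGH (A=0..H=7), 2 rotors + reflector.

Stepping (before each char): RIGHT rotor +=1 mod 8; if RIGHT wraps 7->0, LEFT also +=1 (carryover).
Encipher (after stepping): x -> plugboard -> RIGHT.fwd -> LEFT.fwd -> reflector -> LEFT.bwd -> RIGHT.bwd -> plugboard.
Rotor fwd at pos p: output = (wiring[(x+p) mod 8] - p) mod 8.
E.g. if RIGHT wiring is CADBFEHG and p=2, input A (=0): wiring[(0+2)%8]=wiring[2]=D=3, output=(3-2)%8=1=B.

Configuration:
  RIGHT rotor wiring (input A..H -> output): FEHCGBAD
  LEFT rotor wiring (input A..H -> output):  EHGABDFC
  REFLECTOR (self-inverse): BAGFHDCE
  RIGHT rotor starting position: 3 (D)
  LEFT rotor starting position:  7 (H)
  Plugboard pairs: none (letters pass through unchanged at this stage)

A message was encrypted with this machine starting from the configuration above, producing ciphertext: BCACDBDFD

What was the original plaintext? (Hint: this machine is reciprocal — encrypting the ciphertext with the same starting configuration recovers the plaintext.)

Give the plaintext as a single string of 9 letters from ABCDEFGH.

Answer: DBFFCDHAA

Derivation:
Char 1 ('B'): step: R->4, L=7; B->plug->B->R->F->L->C->refl->G->L'->H->R'->D->plug->D
Char 2 ('C'): step: R->5, L=7; C->plug->C->R->G->L->E->refl->H->L'->D->R'->B->plug->B
Char 3 ('A'): step: R->6, L=7; A->plug->A->R->C->L->A->refl->B->L'->E->R'->F->plug->F
Char 4 ('C'): step: R->7, L=7; C->plug->C->R->F->L->C->refl->G->L'->H->R'->F->plug->F
Char 5 ('D'): step: R->0, L->0 (L advanced); D->plug->D->R->C->L->G->refl->C->L'->H->R'->C->plug->C
Char 6 ('B'): step: R->1, L=0; B->plug->B->R->G->L->F->refl->D->L'->F->R'->D->plug->D
Char 7 ('D'): step: R->2, L=0; D->plug->D->R->H->L->C->refl->G->L'->C->R'->H->plug->H
Char 8 ('F'): step: R->3, L=0; F->plug->F->R->C->L->G->refl->C->L'->H->R'->A->plug->A
Char 9 ('D'): step: R->4, L=0; D->plug->D->R->H->L->C->refl->G->L'->C->R'->A->plug->A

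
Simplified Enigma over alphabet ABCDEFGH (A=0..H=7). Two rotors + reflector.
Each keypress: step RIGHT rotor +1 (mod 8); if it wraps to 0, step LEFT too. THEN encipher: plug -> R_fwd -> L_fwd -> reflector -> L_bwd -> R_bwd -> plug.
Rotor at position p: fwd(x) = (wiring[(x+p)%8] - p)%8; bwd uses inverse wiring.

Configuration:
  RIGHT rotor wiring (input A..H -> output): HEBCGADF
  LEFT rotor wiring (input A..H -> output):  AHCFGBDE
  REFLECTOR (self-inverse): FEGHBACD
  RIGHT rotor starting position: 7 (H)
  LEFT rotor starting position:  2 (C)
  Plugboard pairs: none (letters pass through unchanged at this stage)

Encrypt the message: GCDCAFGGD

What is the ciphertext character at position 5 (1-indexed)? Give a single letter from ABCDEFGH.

Char 1 ('G'): step: R->0, L->3 (L advanced); G->plug->G->R->D->L->A->refl->F->L'->F->R'->H->plug->H
Char 2 ('C'): step: R->1, L=3; C->plug->C->R->B->L->D->refl->H->L'->H->R'->E->plug->E
Char 3 ('D'): step: R->2, L=3; D->plug->D->R->G->L->E->refl->B->L'->E->R'->C->plug->C
Char 4 ('C'): step: R->3, L=3; C->plug->C->R->F->L->F->refl->A->L'->D->R'->B->plug->B
Char 5 ('A'): step: R->4, L=3; A->plug->A->R->C->L->G->refl->C->L'->A->R'->F->plug->F

F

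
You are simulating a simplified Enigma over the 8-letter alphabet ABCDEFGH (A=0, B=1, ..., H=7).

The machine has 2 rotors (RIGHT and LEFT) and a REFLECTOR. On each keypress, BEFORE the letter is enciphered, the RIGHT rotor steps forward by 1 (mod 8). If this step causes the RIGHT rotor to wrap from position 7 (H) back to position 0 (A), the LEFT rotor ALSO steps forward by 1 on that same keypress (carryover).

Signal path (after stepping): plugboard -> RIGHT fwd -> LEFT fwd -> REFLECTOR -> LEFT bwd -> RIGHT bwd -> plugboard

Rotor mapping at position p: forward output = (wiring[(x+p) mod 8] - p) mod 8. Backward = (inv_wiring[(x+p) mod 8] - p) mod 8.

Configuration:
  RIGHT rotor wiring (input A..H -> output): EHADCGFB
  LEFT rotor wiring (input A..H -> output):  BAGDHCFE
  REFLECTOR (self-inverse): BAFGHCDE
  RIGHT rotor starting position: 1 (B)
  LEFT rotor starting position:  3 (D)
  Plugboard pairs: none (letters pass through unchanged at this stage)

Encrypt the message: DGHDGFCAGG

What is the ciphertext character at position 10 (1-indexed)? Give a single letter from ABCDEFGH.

Char 1 ('D'): step: R->2, L=3; D->plug->D->R->E->L->B->refl->A->L'->A->R'->C->plug->C
Char 2 ('G'): step: R->3, L=3; G->plug->G->R->E->L->B->refl->A->L'->A->R'->A->plug->A
Char 3 ('H'): step: R->4, L=3; H->plug->H->R->H->L->D->refl->G->L'->F->R'->D->plug->D
Char 4 ('D'): step: R->5, L=3; D->plug->D->R->H->L->D->refl->G->L'->F->R'->H->plug->H
Char 5 ('G'): step: R->6, L=3; G->plug->G->R->E->L->B->refl->A->L'->A->R'->H->plug->H
Char 6 ('F'): step: R->7, L=3; F->plug->F->R->D->L->C->refl->F->L'->G->R'->H->plug->H
Char 7 ('C'): step: R->0, L->4 (L advanced); C->plug->C->R->A->L->D->refl->G->L'->B->R'->H->plug->H
Char 8 ('A'): step: R->1, L=4; A->plug->A->R->G->L->C->refl->F->L'->E->R'->F->plug->F
Char 9 ('G'): step: R->2, L=4; G->plug->G->R->C->L->B->refl->A->L'->D->R'->E->plug->E
Char 10 ('G'): step: R->3, L=4; G->plug->G->R->E->L->F->refl->C->L'->G->R'->E->plug->E

E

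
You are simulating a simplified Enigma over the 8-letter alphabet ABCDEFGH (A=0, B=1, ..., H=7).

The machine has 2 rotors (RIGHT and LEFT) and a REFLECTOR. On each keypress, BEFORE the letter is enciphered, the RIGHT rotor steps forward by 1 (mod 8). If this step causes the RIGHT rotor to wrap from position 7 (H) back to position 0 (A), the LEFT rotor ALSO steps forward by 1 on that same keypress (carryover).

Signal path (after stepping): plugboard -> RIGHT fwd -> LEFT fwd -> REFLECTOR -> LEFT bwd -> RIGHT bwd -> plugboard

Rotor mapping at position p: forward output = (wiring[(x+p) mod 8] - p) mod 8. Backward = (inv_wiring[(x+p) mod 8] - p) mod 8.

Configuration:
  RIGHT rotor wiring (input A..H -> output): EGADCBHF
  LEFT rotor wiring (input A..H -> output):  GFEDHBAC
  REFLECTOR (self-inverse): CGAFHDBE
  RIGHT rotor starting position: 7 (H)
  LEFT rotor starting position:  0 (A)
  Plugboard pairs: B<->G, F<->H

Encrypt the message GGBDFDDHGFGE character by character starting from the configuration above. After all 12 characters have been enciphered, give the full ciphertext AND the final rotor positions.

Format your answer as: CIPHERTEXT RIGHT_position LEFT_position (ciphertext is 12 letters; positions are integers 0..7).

Char 1 ('G'): step: R->0, L->1 (L advanced); G->plug->B->R->G->L->B->refl->G->L'->D->R'->D->plug->D
Char 2 ('G'): step: R->1, L=1; G->plug->B->R->H->L->F->refl->D->L'->B->R'->D->plug->D
Char 3 ('B'): step: R->2, L=1; B->plug->G->R->C->L->C->refl->A->L'->E->R'->H->plug->F
Char 4 ('D'): step: R->3, L=1; D->plug->D->R->E->L->A->refl->C->L'->C->R'->E->plug->E
Char 5 ('F'): step: R->4, L=1; F->plug->H->R->H->L->F->refl->D->L'->B->R'->D->plug->D
Char 6 ('D'): step: R->5, L=1; D->plug->D->R->H->L->F->refl->D->L'->B->R'->E->plug->E
Char 7 ('D'): step: R->6, L=1; D->plug->D->R->A->L->E->refl->H->L'->F->R'->F->plug->H
Char 8 ('H'): step: R->7, L=1; H->plug->F->R->D->L->G->refl->B->L'->G->R'->A->plug->A
Char 9 ('G'): step: R->0, L->2 (L advanced); G->plug->B->R->G->L->E->refl->H->L'->D->R'->D->plug->D
Char 10 ('F'): step: R->1, L=2; F->plug->H->R->D->L->H->refl->E->L'->G->R'->F->plug->H
Char 11 ('G'): step: R->2, L=2; G->plug->B->R->B->L->B->refl->G->L'->E->R'->H->plug->F
Char 12 ('E'): step: R->3, L=2; E->plug->E->R->C->L->F->refl->D->L'->H->R'->B->plug->G
Final: ciphertext=DDFEDEHADHFG, RIGHT=3, LEFT=2

Answer: DDFEDEHADHFG 3 2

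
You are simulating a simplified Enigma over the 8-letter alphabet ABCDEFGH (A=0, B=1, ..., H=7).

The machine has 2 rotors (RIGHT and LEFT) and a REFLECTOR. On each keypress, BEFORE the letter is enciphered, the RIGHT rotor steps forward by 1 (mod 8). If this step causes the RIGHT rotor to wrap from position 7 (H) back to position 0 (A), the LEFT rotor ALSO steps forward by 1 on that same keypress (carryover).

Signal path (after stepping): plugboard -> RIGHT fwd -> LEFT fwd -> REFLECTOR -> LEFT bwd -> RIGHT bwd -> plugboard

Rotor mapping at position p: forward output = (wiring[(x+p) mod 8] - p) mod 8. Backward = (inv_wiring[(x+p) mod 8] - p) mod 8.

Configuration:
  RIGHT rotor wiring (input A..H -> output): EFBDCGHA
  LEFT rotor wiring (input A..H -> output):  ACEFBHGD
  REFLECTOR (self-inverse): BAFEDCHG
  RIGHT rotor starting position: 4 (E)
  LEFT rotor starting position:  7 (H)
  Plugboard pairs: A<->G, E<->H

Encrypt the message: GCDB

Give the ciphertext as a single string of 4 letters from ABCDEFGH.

Char 1 ('G'): step: R->5, L=7; G->plug->A->R->B->L->B->refl->A->L'->G->R'->G->plug->A
Char 2 ('C'): step: R->6, L=7; C->plug->C->R->G->L->A->refl->B->L'->B->R'->A->plug->G
Char 3 ('D'): step: R->7, L=7; D->plug->D->R->C->L->D->refl->E->L'->A->R'->H->plug->E
Char 4 ('B'): step: R->0, L->0 (L advanced); B->plug->B->R->F->L->H->refl->G->L'->G->R'->F->plug->F

Answer: AGEF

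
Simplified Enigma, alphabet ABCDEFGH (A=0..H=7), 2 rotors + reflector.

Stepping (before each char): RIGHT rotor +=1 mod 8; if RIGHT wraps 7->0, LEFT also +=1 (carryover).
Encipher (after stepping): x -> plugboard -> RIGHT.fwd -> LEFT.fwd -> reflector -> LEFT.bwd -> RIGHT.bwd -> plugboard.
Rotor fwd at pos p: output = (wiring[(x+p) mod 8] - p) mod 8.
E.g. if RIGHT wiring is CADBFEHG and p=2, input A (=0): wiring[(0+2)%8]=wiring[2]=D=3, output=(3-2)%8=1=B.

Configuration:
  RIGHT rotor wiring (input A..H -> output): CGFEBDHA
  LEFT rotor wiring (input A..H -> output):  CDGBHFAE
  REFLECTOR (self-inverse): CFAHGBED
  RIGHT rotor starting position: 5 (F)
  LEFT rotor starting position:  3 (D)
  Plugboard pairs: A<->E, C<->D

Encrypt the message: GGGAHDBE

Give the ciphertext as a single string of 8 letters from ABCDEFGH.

Char 1 ('G'): step: R->6, L=3; G->plug->G->R->D->L->F->refl->B->L'->E->R'->C->plug->D
Char 2 ('G'): step: R->7, L=3; G->plug->G->R->E->L->B->refl->F->L'->D->R'->B->plug->B
Char 3 ('G'): step: R->0, L->4 (L advanced); G->plug->G->R->H->L->F->refl->B->L'->B->R'->E->plug->A
Char 4 ('A'): step: R->1, L=4; A->plug->E->R->C->L->E->refl->G->L'->E->R'->B->plug->B
Char 5 ('H'): step: R->2, L=4; H->plug->H->R->E->L->G->refl->E->L'->C->R'->B->plug->B
Char 6 ('D'): step: R->3, L=4; D->plug->C->R->A->L->D->refl->H->L'->F->R'->E->plug->A
Char 7 ('B'): step: R->4, L=4; B->plug->B->R->H->L->F->refl->B->L'->B->R'->G->plug->G
Char 8 ('E'): step: R->5, L=4; E->plug->A->R->G->L->C->refl->A->L'->D->R'->C->plug->D

Answer: DBABBAGD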